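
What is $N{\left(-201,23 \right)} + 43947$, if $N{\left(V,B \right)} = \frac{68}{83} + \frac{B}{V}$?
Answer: $\frac{733179560}{16683} \approx 43948.0$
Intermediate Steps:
$N{\left(V,B \right)} = \frac{68}{83} + \frac{B}{V}$ ($N{\left(V,B \right)} = 68 \cdot \frac{1}{83} + \frac{B}{V} = \frac{68}{83} + \frac{B}{V}$)
$N{\left(-201,23 \right)} + 43947 = \left(\frac{68}{83} + \frac{23}{-201}\right) + 43947 = \left(\frac{68}{83} + 23 \left(- \frac{1}{201}\right)\right) + 43947 = \left(\frac{68}{83} - \frac{23}{201}\right) + 43947 = \frac{11759}{16683} + 43947 = \frac{733179560}{16683}$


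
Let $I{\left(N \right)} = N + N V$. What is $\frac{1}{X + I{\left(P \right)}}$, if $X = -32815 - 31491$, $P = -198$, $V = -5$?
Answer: $- \frac{1}{63514} \approx -1.5745 \cdot 10^{-5}$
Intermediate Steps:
$X = -64306$ ($X = -32815 - 31491 = -64306$)
$I{\left(N \right)} = - 4 N$ ($I{\left(N \right)} = N + N \left(-5\right) = N - 5 N = - 4 N$)
$\frac{1}{X + I{\left(P \right)}} = \frac{1}{-64306 - -792} = \frac{1}{-64306 + 792} = \frac{1}{-63514} = - \frac{1}{63514}$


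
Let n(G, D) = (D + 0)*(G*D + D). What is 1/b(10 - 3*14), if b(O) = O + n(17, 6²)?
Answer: 1/23296 ≈ 4.2926e-5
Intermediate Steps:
n(G, D) = D*(D + D*G) (n(G, D) = D*(D*G + D) = D*(D + D*G))
b(O) = 23328 + O (b(O) = O + (6²)²*(1 + 17) = O + 36²*18 = O + 1296*18 = O + 23328 = 23328 + O)
1/b(10 - 3*14) = 1/(23328 + (10 - 3*14)) = 1/(23328 + (10 - 42)) = 1/(23328 - 32) = 1/23296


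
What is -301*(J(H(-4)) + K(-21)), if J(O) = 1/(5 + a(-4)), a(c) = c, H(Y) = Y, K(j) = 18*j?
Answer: 113477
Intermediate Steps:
J(O) = 1 (J(O) = 1/(5 - 4) = 1/1 = 1)
-301*(J(H(-4)) + K(-21)) = -301*(1 + 18*(-21)) = -301*(1 - 378) = -301*(-377) = 113477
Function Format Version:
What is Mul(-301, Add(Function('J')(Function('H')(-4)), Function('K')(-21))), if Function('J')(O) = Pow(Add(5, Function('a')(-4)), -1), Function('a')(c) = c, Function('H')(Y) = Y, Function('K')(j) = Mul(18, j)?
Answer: 113477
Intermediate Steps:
Function('J')(O) = 1 (Function('J')(O) = Pow(Add(5, -4), -1) = Pow(1, -1) = 1)
Mul(-301, Add(Function('J')(Function('H')(-4)), Function('K')(-21))) = Mul(-301, Add(1, Mul(18, -21))) = Mul(-301, Add(1, -378)) = Mul(-301, -377) = 113477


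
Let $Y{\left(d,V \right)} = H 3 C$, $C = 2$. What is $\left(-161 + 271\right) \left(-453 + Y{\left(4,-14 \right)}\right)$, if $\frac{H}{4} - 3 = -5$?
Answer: $-55110$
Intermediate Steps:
$H = -8$ ($H = 12 + 4 \left(-5\right) = 12 - 20 = -8$)
$Y{\left(d,V \right)} = -48$ ($Y{\left(d,V \right)} = \left(-8\right) 3 \cdot 2 = \left(-24\right) 2 = -48$)
$\left(-161 + 271\right) \left(-453 + Y{\left(4,-14 \right)}\right) = \left(-161 + 271\right) \left(-453 - 48\right) = 110 \left(-501\right) = -55110$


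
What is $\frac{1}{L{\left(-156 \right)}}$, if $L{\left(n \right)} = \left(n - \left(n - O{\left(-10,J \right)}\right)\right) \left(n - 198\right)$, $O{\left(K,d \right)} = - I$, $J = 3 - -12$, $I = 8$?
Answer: $\frac{1}{2832} \approx 0.00035311$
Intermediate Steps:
$J = 15$ ($J = 3 + 12 = 15$)
$O{\left(K,d \right)} = -8$ ($O{\left(K,d \right)} = \left(-1\right) 8 = -8$)
$L{\left(n \right)} = 1584 - 8 n$ ($L{\left(n \right)} = \left(n - \left(8 + n\right)\right) \left(n - 198\right) = - 8 \left(-198 + n\right) = 1584 - 8 n$)
$\frac{1}{L{\left(-156 \right)}} = \frac{1}{1584 - -1248} = \frac{1}{1584 + 1248} = \frac{1}{2832}$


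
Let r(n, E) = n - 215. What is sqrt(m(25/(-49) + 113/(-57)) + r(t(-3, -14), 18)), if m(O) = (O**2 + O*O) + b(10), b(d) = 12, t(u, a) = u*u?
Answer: I*sqrt(1416425818)/2793 ≈ 13.475*I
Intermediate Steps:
t(u, a) = u**2
r(n, E) = -215 + n
m(O) = 12 + 2*O**2 (m(O) = (O**2 + O*O) + 12 = (O**2 + O**2) + 12 = 2*O**2 + 12 = 12 + 2*O**2)
sqrt(m(25/(-49) + 113/(-57)) + r(t(-3, -14), 18)) = sqrt((12 + 2*(25/(-49) + 113/(-57))**2) + (-215 + (-3)**2)) = sqrt((12 + 2*(25*(-1/49) + 113*(-1/57))**2) + (-215 + 9)) = sqrt((12 + 2*(-25/49 - 113/57)**2) - 206) = sqrt((12 + 2*(-6962/2793)**2) - 206) = sqrt((12 + 2*(48469444/7800849)) - 206) = sqrt((12 + 96938888/7800849) - 206) = sqrt(190549076/7800849 - 206) = sqrt(-1416425818/7800849) = I*sqrt(1416425818)/2793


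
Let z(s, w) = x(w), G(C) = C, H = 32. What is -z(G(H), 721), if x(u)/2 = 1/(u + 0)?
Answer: -2/721 ≈ -0.0027739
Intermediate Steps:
x(u) = 2/u (x(u) = 2/(u + 0) = 2/u)
z(s, w) = 2/w
-z(G(H), 721) = -2/721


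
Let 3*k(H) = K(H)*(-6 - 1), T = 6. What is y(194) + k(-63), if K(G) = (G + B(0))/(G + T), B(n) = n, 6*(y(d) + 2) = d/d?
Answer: -503/114 ≈ -4.4123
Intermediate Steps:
y(d) = -11/6 (y(d) = -2 + (d/d)/6 = -2 + (⅙)*1 = -2 + ⅙ = -11/6)
K(G) = G/(6 + G) (K(G) = (G + 0)/(G + 6) = G/(6 + G))
k(H) = -7*H/(3*(6 + H)) (k(H) = ((H/(6 + H))*(-6 - 1))/3 = ((H/(6 + H))*(-7))/3 = (-7*H/(6 + H))/3 = -7*H/(3*(6 + H)))
y(194) + k(-63) = -11/6 - 7*(-63)/(18 + 3*(-63)) = -11/6 - 7*(-63)/(18 - 189) = -11/6 - 7*(-63)/(-171) = -11/6 - 7*(-63)*(-1/171) = -11/6 - 49/19 = -503/114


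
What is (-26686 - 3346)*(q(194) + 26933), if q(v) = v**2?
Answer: -1939136208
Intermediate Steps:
(-26686 - 3346)*(q(194) + 26933) = (-26686 - 3346)*(194**2 + 26933) = -30032*(37636 + 26933) = -30032*64569 = -1939136208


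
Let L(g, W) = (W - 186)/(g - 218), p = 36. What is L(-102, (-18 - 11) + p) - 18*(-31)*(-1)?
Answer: -178381/320 ≈ -557.44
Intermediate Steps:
L(g, W) = (-186 + W)/(-218 + g)
L(-102, (-18 - 11) + p) - 18*(-31)*(-1) = (-186 + ((-18 - 11) + 36))/(-218 - 102) - 18*(-31)*(-1) = (-186 + (-29 + 36))/(-320) + 558*(-1) = -(-186 + 7)/320 - 558 = -1/320*(-179) - 558 = 179/320 - 558 = -178381/320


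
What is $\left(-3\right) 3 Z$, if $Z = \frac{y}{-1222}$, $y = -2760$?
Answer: $- \frac{12420}{611} \approx -20.327$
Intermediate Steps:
$Z = \frac{1380}{611}$ ($Z = - \frac{2760}{-1222} = \left(-2760\right) \left(- \frac{1}{1222}\right) = \frac{1380}{611} \approx 2.2586$)
$\left(-3\right) 3 Z = \left(-3\right) 3 \cdot \frac{1380}{611} = \left(-9\right) \frac{1380}{611} = - \frac{12420}{611}$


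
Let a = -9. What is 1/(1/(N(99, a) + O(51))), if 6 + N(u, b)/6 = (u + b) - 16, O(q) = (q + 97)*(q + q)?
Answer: 15504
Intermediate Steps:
O(q) = 2*q*(97 + q) (O(q) = (97 + q)*(2*q) = 2*q*(97 + q))
N(u, b) = -132 + 6*b + 6*u (N(u, b) = -36 + 6*((u + b) - 16) = -36 + 6*((b + u) - 16) = -36 + 6*(-16 + b + u) = -36 + (-96 + 6*b + 6*u) = -132 + 6*b + 6*u)
1/(1/(N(99, a) + O(51))) = 1/(1/((-132 + 6*(-9) + 6*99) + 2*51*(97 + 51))) = 1/(1/((-132 - 54 + 594) + 2*51*148)) = 1/(1/(408 + 15096)) = 1/(1/15504) = 15504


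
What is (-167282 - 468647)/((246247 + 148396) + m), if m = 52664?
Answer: -90847/63901 ≈ -1.4217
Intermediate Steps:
(-167282 - 468647)/((246247 + 148396) + m) = (-167282 - 468647)/((246247 + 148396) + 52664) = -635929/(394643 + 52664) = -635929/447307 = -635929*1/447307 = -90847/63901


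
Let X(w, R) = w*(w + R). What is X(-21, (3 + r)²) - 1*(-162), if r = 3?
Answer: -153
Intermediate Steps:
X(w, R) = w*(R + w)
X(-21, (3 + r)²) - 1*(-162) = -21*((3 + 3)² - 21) - 1*(-162) = -21*(6² - 21) + 162 = -21*(36 - 21) + 162 = -21*15 + 162 = -315 + 162 = -153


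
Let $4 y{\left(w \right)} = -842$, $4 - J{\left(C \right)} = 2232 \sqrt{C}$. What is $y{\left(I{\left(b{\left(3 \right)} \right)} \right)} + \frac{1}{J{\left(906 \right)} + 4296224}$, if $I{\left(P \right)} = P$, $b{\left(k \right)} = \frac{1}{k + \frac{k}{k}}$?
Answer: $- \frac{10441853334661}{49605004020} + \frac{\sqrt{906}}{8267500670} \approx -210.5$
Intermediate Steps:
$b{\left(k \right)} = \frac{1}{1 + k}$ ($b{\left(k \right)} = \frac{1}{k + 1} = \frac{1}{1 + k}$)
$J{\left(C \right)} = 4 - 2232 \sqrt{C}$
$y{\left(w \right)} = - \frac{421}{2}$ ($y{\left(w \right)} = \frac{1}{4} \left(-842\right) = - \frac{421}{2}$)
$y{\left(I{\left(b{\left(3 \right)} \right)} \right)} + \frac{1}{J{\left(906 \right)} + 4296224} = - \frac{421}{2} + \frac{1}{\left(4 - 2232 \sqrt{906}\right) + 4296224} = - \frac{421}{2} + \frac{1}{4296228 - 2232 \sqrt{906}}$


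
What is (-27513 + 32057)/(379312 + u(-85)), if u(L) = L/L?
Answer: 4544/379313 ≈ 0.011980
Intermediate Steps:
u(L) = 1
(-27513 + 32057)/(379312 + u(-85)) = (-27513 + 32057)/(379312 + 1) = 4544/379313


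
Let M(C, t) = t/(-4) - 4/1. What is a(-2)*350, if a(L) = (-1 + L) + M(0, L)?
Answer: -2275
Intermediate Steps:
M(C, t) = -4 - t/4 (M(C, t) = t*(-¼) - 4*1 = -t/4 - 4 = -4 - t/4)
a(L) = -5 + 3*L/4 (a(L) = (-1 + L) + (-4 - L/4) = -5 + 3*L/4)
a(-2)*350 = (-5 + (¾)*(-2))*350 = (-5 - 3/2)*350 = -13/2*350 = -2275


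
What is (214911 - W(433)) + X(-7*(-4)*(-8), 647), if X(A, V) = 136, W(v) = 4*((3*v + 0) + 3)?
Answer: 209839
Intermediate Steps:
W(v) = 12 + 12*v (W(v) = 4*(3*v + 3) = 4*(3 + 3*v) = 12 + 12*v)
(214911 - W(433)) + X(-7*(-4)*(-8), 647) = (214911 - (12 + 12*433)) + 136 = (214911 - (12 + 5196)) + 136 = (214911 - 1*5208) + 136 = (214911 - 5208) + 136 = 209703 + 136 = 209839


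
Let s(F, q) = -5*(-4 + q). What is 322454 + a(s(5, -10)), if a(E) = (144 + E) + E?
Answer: 322738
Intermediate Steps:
s(F, q) = 20 - 5*q
a(E) = 144 + 2*E
322454 + a(s(5, -10)) = 322454 + (144 + 2*(20 - 5*(-10))) = 322454 + (144 + 2*(20 + 50)) = 322454 + (144 + 2*70) = 322454 + (144 + 140) = 322454 + 284 = 322738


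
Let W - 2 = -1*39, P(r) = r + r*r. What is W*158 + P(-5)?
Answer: -5826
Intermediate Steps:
P(r) = r + r**2
W = -37 (W = 2 - 1*39 = 2 - 39 = -37)
W*158 + P(-5) = -37*158 - 5*(1 - 5) = -5846 - 5*(-4) = -5846 + 20 = -5826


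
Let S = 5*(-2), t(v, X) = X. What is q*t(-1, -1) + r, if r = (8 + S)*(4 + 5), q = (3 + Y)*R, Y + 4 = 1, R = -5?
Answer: -18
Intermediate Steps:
Y = -3 (Y = -4 + 1 = -3)
S = -10
q = 0 (q = (3 - 3)*(-5) = 0*(-5) = 0)
r = -18 (r = (8 - 10)*(4 + 5) = -2*9 = -18)
q*t(-1, -1) + r = 0*(-1) - 18 = 0 - 18 = -18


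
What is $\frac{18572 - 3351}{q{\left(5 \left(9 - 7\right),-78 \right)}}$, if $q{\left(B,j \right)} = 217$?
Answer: $\frac{491}{7} \approx 70.143$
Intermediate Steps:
$\frac{18572 - 3351}{q{\left(5 \left(9 - 7\right),-78 \right)}} = \frac{18572 - 3351}{217} = \left(18572 - 3351\right) \frac{1}{217} = 15221 \cdot \frac{1}{217} = \frac{491}{7}$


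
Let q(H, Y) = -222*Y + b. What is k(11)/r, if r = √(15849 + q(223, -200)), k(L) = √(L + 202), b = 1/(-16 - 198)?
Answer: √587701716870/12893285 ≈ 0.059459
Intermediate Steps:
b = -1/214 (b = 1/(-214) = -1/214 ≈ -0.0046729)
q(H, Y) = -1/214 - 222*Y (q(H, Y) = -222*Y - 1/214 = -1/214 - 222*Y)
k(L) = √(202 + L)
r = √2759162990/214 (r = √(15849 + (-1/214 - 222*(-200))) = √(15849 + (-1/214 + 44400)) = √(15849 + 9501599/214) = √(12893285/214) = √2759162990/214 ≈ 245.46)
k(11)/r = √(202 + 11)/((√2759162990/214)) = √213*(√2759162990/12893285) = √587701716870/12893285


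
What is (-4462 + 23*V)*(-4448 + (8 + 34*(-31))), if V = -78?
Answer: 34370464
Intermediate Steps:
(-4462 + 23*V)*(-4448 + (8 + 34*(-31))) = (-4462 + 23*(-78))*(-4448 + (8 + 34*(-31))) = (-4462 - 1794)*(-4448 + (8 - 1054)) = -6256*(-4448 - 1046) = -6256*(-5494) = 34370464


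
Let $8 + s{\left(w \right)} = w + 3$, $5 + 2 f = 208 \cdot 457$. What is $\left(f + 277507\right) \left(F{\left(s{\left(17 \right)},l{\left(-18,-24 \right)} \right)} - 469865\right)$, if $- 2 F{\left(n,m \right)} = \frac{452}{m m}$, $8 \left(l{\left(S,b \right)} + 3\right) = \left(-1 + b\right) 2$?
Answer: $- \frac{418153531822065}{2738} \approx -1.5272 \cdot 10^{11}$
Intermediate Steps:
$f = \frac{95051}{2}$ ($f = - \frac{5}{2} + \frac{208 \cdot 457}{2} = - \frac{5}{2} + \frac{1}{2} \cdot 95056 = - \frac{5}{2} + 47528 = \frac{95051}{2} \approx 47526.0$)
$l{\left(S,b \right)} = - \frac{13}{4} + \frac{b}{4}$ ($l{\left(S,b \right)} = -3 + \frac{\left(-1 + b\right) 2}{8} = -3 + \frac{-2 + 2 b}{8} = -3 + \left(- \frac{1}{4} + \frac{b}{4}\right) = - \frac{13}{4} + \frac{b}{4}$)
$s{\left(w \right)} = -5 + w$ ($s{\left(w \right)} = -8 + \left(w + 3\right) = -8 + \left(3 + w\right) = -5 + w$)
$F{\left(n,m \right)} = - \frac{226}{m^{2}}$ ($F{\left(n,m \right)} = - \frac{452 \frac{1}{m m}}{2} = - \frac{452 \frac{1}{m^{2}}}{2} = - \frac{226}{m^{2}}$)
$\left(f + 277507\right) \left(F{\left(s{\left(17 \right)},l{\left(-18,-24 \right)} \right)} - 469865\right) = \left(\frac{95051}{2} + 277507\right) \left(- \frac{226}{\left(- \frac{13}{4} + \frac{1}{4} \left(-24\right)\right)^{2}} - 469865\right) = \frac{650065 \left(- \frac{226}{\left(- \frac{13}{4} - 6\right)^{2}} - 469865\right)}{2} = \frac{650065 \left(- \frac{226}{\frac{1369}{16}} - 469865\right)}{2} = \frac{650065 \left(\left(-226\right) \frac{16}{1369} - 469865\right)}{2} = \frac{650065 \left(- \frac{3616}{1369} - 469865\right)}{2} = \frac{650065}{2} \left(- \frac{643248801}{1369}\right) = - \frac{418153531822065}{2738}$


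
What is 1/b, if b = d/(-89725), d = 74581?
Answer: -89725/74581 ≈ -1.2031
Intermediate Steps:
b = -74581/89725 (b = 74581/(-89725) = 74581*(-1/89725) = -74581/89725 ≈ -0.83122)
1/b = 1/(-74581/89725) = -89725/74581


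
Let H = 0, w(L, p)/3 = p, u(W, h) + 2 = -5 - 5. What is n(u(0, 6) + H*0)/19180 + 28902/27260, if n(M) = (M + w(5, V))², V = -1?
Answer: 28023693/26142340 ≈ 1.0720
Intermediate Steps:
u(W, h) = -12 (u(W, h) = -2 + (-5 - 5) = -2 - 10 = -12)
w(L, p) = 3*p
n(M) = (-3 + M)² (n(M) = (M + 3*(-1))² = (M - 3)² = (-3 + M)²)
n(u(0, 6) + H*0)/19180 + 28902/27260 = (-3 + (-12 + 0*0))²/19180 + 28902/27260 = (-3 + (-12 + 0))²*(1/19180) + 28902*(1/27260) = (-3 - 12)²*(1/19180) + 14451/13630 = (-15)²*(1/19180) + 14451/13630 = 225*(1/19180) + 14451/13630 = 45/3836 + 14451/13630 = 28023693/26142340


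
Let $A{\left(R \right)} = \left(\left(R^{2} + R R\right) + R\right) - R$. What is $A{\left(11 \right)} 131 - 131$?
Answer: $31571$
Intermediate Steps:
$A{\left(R \right)} = 2 R^{2}$ ($A{\left(R \right)} = \left(\left(R^{2} + R^{2}\right) + R\right) - R = \left(2 R^{2} + R\right) - R = \left(R + 2 R^{2}\right) - R = 2 R^{2}$)
$A{\left(11 \right)} 131 - 131 = 2 \cdot 11^{2} \cdot 131 - 131 = 2 \cdot 121 \cdot 131 - 131 = 242 \cdot 131 - 131 = 31702 - 131 = 31571$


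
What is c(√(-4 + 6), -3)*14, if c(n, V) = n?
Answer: 14*√2 ≈ 19.799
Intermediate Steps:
c(√(-4 + 6), -3)*14 = √(-4 + 6)*14 = √2*14 = 14*√2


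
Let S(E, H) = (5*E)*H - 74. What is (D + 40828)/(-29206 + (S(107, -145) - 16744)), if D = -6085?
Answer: -34743/123599 ≈ -0.28109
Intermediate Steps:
S(E, H) = -74 + 5*E*H (S(E, H) = 5*E*H - 74 = -74 + 5*E*H)
(D + 40828)/(-29206 + (S(107, -145) - 16744)) = (-6085 + 40828)/(-29206 + ((-74 + 5*107*(-145)) - 16744)) = 34743/(-29206 + ((-74 - 77575) - 16744)) = 34743/(-29206 + (-77649 - 16744)) = 34743/(-29206 - 94393) = 34743/(-123599) = 34743*(-1/123599) = -34743/123599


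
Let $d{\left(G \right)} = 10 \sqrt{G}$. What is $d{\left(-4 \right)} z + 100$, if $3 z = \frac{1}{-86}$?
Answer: $100 - \frac{10 i}{129} \approx 100.0 - 0.077519 i$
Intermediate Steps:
$z = - \frac{1}{258}$ ($z = \frac{1}{3 \left(-86\right)} = \frac{1}{3} \left(- \frac{1}{86}\right) = - \frac{1}{258} \approx -0.003876$)
$d{\left(-4 \right)} z + 100 = 10 \sqrt{-4} \left(- \frac{1}{258}\right) + 100 = 10 \cdot 2 i \left(- \frac{1}{258}\right) + 100 = 20 i \left(- \frac{1}{258}\right) + 100 = - \frac{10 i}{129} + 100 = 100 - \frac{10 i}{129}$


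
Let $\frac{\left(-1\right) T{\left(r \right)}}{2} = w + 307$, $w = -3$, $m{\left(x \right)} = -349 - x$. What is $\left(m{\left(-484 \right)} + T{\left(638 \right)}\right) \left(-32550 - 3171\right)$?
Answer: $16896033$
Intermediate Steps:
$T{\left(r \right)} = -608$ ($T{\left(r \right)} = - 2 \left(-3 + 307\right) = \left(-2\right) 304 = -608$)
$\left(m{\left(-484 \right)} + T{\left(638 \right)}\right) \left(-32550 - 3171\right) = \left(\left(-349 - -484\right) - 608\right) \left(-32550 - 3171\right) = \left(\left(-349 + 484\right) - 608\right) \left(-35721\right) = \left(135 - 608\right) \left(-35721\right) = \left(-473\right) \left(-35721\right) = 16896033$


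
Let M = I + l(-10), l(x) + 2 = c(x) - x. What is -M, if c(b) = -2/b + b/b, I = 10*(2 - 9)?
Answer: 304/5 ≈ 60.800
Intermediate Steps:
I = -70 (I = 10*(-7) = -70)
c(b) = 1 - 2/b (c(b) = -2/b + 1 = 1 - 2/b)
l(x) = -2 - x + (-2 + x)/x (l(x) = -2 + ((-2 + x)/x - x) = -2 + (-x + (-2 + x)/x) = -2 - x + (-2 + x)/x)
M = -304/5 (M = -70 + (-1 - 1*(-10) - 2/(-10)) = -70 + (-1 + 10 - 2*(-1/10)) = -70 + (-1 + 10 + 1/5) = -70 + 46/5 = -304/5 ≈ -60.800)
-M = -1*(-304/5) = 304/5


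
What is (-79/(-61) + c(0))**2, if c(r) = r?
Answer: 6241/3721 ≈ 1.6772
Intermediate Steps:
(-79/(-61) + c(0))**2 = (-79/(-61) + 0)**2 = (-79*(-1/61) + 0)**2 = (79/61 + 0)**2 = (79/61)**2 = 6241/3721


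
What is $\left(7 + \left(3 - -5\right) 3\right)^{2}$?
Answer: $961$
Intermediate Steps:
$\left(7 + \left(3 - -5\right) 3\right)^{2} = \left(7 + \left(3 + 5\right) 3\right)^{2} = \left(7 + 8 \cdot 3\right)^{2} = \left(7 + 24\right)^{2} = 31^{2} = 961$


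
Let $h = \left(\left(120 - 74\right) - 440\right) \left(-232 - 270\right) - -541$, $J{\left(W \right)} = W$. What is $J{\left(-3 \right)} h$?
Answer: $-594987$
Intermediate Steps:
$h = 198329$ ($h = \left(46 - 440\right) \left(-502\right) + 541 = \left(-394\right) \left(-502\right) + 541 = 197788 + 541 = 198329$)
$J{\left(-3 \right)} h = \left(-3\right) 198329 = -594987$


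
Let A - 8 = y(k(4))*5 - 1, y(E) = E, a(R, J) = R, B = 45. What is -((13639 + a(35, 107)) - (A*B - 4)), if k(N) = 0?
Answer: -13363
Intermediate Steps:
A = 7 (A = 8 + (0*5 - 1) = 8 + (0 - 1) = 8 - 1 = 7)
-((13639 + a(35, 107)) - (A*B - 4)) = -((13639 + 35) - (7*45 - 4)) = -(13674 - (315 - 4)) = -(13674 - 1*311) = -(13674 - 311) = -1*13363 = -13363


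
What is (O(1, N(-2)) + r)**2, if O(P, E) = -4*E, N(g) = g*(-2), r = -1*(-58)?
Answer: 1764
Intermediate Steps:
r = 58
N(g) = -2*g
(O(1, N(-2)) + r)**2 = (-(-8)*(-2) + 58)**2 = (-4*4 + 58)**2 = (-16 + 58)**2 = 42**2 = 1764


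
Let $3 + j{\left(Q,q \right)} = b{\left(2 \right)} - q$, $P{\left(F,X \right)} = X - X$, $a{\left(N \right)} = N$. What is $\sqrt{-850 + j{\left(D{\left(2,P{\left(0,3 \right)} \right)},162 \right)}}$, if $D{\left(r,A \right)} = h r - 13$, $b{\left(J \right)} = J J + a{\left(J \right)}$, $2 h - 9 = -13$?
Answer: $i \sqrt{1009} \approx 31.765 i$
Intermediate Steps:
$P{\left(F,X \right)} = 0$
$h = -2$ ($h = \frac{9}{2} + \frac{1}{2} \left(-13\right) = \frac{9}{2} - \frac{13}{2} = -2$)
$b{\left(J \right)} = J + J^{2}$ ($b{\left(J \right)} = J J + J = J^{2} + J = J + J^{2}$)
$D{\left(r,A \right)} = -13 - 2 r$ ($D{\left(r,A \right)} = - 2 r - 13 = -13 - 2 r$)
$j{\left(Q,q \right)} = 3 - q$ ($j{\left(Q,q \right)} = -3 - \left(q - 2 \left(1 + 2\right)\right) = -3 - \left(-6 + q\right) = 3 - q$)
$\sqrt{-850 + j{\left(D{\left(2,P{\left(0,3 \right)} \right)},162 \right)}} = \sqrt{-850 + \left(3 - 162\right)} = \sqrt{-850 - 159} = \sqrt{-1009} = i \sqrt{1009}$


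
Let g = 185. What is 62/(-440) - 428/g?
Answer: -19979/8140 ≈ -2.4544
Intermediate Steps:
62/(-440) - 428/g = 62/(-440) - 428/185 = 62*(-1/440) - 428*1/185 = -31/220 - 428/185 = -19979/8140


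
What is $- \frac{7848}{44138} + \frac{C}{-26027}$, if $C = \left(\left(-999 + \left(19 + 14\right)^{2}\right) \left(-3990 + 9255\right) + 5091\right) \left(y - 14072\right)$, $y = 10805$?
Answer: $\frac{2031251036535}{33787639} \approx 60118.0$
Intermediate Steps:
$C = -1564700247$ ($C = \left(\left(-999 + \left(19 + 14\right)^{2}\right) \left(-3990 + 9255\right) + 5091\right) \left(10805 - 14072\right) = \left(\left(-999 + 33^{2}\right) 5265 + 5091\right) \left(-3267\right) = \left(\left(-999 + 1089\right) 5265 + 5091\right) \left(-3267\right) = \left(90 \cdot 5265 + 5091\right) \left(-3267\right) = \left(473850 + 5091\right) \left(-3267\right) = 478941 \left(-3267\right) = -1564700247$)
$- \frac{7848}{44138} + \frac{C}{-26027} = - \frac{7848}{44138} - \frac{1564700247}{-26027} = \left(-7848\right) \frac{1}{44138} - - \frac{92041191}{1531} = - \frac{3924}{22069} + \frac{92041191}{1531} = \frac{2031251036535}{33787639}$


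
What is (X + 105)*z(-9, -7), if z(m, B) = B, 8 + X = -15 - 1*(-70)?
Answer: -1064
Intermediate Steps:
X = 47 (X = -8 + (-15 - 1*(-70)) = -8 + (-15 + 70) = -8 + 55 = 47)
(X + 105)*z(-9, -7) = (47 + 105)*(-7) = 152*(-7) = -1064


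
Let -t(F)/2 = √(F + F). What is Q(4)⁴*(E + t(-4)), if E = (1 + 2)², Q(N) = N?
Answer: 2304 - 1024*I*√2 ≈ 2304.0 - 1448.2*I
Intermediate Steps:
E = 9 (E = 3² = 9)
t(F) = -2*√2*√F (t(F) = -2*√(F + F) = -2*√2*√F)
Q(4)⁴*(E + t(-4)) = 4⁴*(9 - 2*√2*√(-4)) = 256*(9 - 2*√2*2*I) = 256*(9 - 4*I*√2) = 2304 - 1024*I*√2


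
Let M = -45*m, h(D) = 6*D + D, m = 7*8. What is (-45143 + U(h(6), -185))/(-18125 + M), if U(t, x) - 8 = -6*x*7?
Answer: 7473/4129 ≈ 1.8099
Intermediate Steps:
m = 56
h(D) = 7*D
U(t, x) = 8 - 42*x (U(t, x) = 8 - 6*x*7 = 8 - 42*x)
M = -2520 (M = -45*56 = -2520)
(-45143 + U(h(6), -185))/(-18125 + M) = (-45143 + (8 - 42*(-185)))/(-18125 - 2520) = (-45143 + (8 + 7770))/(-20645) = (-45143 + 7778)*(-1/20645) = -37365*(-1/20645) = 7473/4129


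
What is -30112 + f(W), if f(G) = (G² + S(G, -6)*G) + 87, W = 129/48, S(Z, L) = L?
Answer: -7688679/256 ≈ -30034.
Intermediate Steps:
W = 43/16 (W = 129*(1/48) = 43/16 ≈ 2.6875)
f(G) = 87 + G² - 6*G (f(G) = (G² - 6*G) + 87 = 87 + G² - 6*G)
-30112 + f(W) = -30112 + (87 + (43/16)² - 6*43/16) = -30112 + (87 + 1849/256 - 129/8) = -30112 + 19993/256 = -7688679/256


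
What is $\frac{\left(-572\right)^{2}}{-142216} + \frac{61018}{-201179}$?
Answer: $- \frac{9312535728}{3576359083} \approx -2.6039$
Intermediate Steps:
$\frac{\left(-572\right)^{2}}{-142216} + \frac{61018}{-201179} = 327184 \left(- \frac{1}{142216}\right) + 61018 \left(- \frac{1}{201179}\right) = - \frac{40898}{17777} - \frac{61018}{201179} = - \frac{9312535728}{3576359083}$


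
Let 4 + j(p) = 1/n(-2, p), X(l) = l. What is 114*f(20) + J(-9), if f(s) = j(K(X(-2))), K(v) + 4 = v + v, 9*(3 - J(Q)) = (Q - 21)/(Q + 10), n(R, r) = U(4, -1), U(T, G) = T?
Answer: -2527/6 ≈ -421.17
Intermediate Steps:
n(R, r) = 4
J(Q) = 3 - (-21 + Q)/(9*(10 + Q)) (J(Q) = 3 - (Q - 21)/(9*(Q + 10)) = 3 - (-21 + Q)/(9*(10 + Q)))
K(v) = -4 + 2*v (K(v) = -4 + (v + v) = -4 + 2*v)
j(p) = -15/4 (j(p) = -4 + 1/4 = -15/4)
f(s) = -15/4
114*f(20) + J(-9) = 114*(-15/4) + (291 + 26*(-9))/(9*(10 - 9)) = -855/2 + (1/9)*(291 - 234)/1 = -855/2 + (1/9)*1*57 = -855/2 + 19/3 = -2527/6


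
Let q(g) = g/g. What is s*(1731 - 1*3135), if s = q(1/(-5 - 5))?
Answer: -1404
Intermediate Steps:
q(g) = 1
s = 1
s*(1731 - 1*3135) = 1*(1731 - 1*3135) = 1*(1731 - 3135) = 1*(-1404) = -1404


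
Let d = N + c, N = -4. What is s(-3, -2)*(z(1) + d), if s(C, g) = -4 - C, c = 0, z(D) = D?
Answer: 3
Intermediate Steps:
d = -4 (d = -4 + 0 = -4)
s(-3, -2)*(z(1) + d) = (-4 - 1*(-3))*(1 - 4) = (-4 + 3)*(-3) = -1*(-3) = 3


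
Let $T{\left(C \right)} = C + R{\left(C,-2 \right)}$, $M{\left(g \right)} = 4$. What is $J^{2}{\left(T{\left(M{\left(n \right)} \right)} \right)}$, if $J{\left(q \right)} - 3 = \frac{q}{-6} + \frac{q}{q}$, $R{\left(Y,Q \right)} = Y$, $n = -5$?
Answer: $\frac{64}{9} \approx 7.1111$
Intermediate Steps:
$T{\left(C \right)} = 2 C$ ($T{\left(C \right)} = C + C = 2 C$)
$J{\left(q \right)} = 4 - \frac{q}{6}$ ($J{\left(q \right)} = 3 + \left(\frac{q}{-6} + \frac{q}{q}\right) = 3 + \left(q \left(- \frac{1}{6}\right) + 1\right) = 3 - \left(-1 + \frac{q}{6}\right) = 4 - \frac{q}{6}$)
$J^{2}{\left(T{\left(M{\left(n \right)} \right)} \right)} = \left(4 - \frac{2 \cdot 4}{6}\right)^{2} = \left(4 - \frac{4}{3}\right)^{2} = \left(\frac{8}{3}\right)^{2} = \frac{64}{9}$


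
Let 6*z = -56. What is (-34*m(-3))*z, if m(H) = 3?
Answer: 952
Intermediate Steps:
z = -28/3 (z = (1/6)*(-56) = -28/3 ≈ -9.3333)
(-34*m(-3))*z = -34*3*(-28/3) = -102*(-28/3) = 952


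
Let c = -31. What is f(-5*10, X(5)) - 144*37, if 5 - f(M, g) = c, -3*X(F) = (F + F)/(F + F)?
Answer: -5292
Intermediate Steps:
X(F) = -⅓ (X(F) = -(F + F)/(3*(F + F)) = -2*F/(3*(2*F)) = -2*F*1/(2*F)/3 = -⅓*1 = -⅓)
f(M, g) = 36 (f(M, g) = 5 - 1*(-31) = 5 + 31 = 36)
f(-5*10, X(5)) - 144*37 = 36 - 144*37 = 36 - 5328 = -5292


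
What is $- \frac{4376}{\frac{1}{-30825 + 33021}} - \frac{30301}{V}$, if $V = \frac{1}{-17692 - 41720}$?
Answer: $1790633316$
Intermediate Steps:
$V = - \frac{1}{59412}$ ($V = \frac{1}{-59412} = - \frac{1}{59412} \approx -1.6832 \cdot 10^{-5}$)
$- \frac{4376}{\frac{1}{-30825 + 33021}} - \frac{30301}{V} = - \frac{4376}{\frac{1}{-30825 + 33021}} - \frac{30301}{- \frac{1}{59412}} = - \frac{4376}{\frac{1}{2196}} - -1800243012 = - 4376 \frac{1}{\frac{1}{2196}} + 1800243012 = \left(-4376\right) 2196 + 1800243012 = -9609696 + 1800243012 = 1790633316$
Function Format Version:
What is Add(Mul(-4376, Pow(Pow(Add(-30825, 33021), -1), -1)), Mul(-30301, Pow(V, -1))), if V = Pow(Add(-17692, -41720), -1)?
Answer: 1790633316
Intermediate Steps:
V = Rational(-1, 59412) (V = Pow(-59412, -1) = Rational(-1, 59412) ≈ -1.6832e-5)
Add(Mul(-4376, Pow(Pow(Add(-30825, 33021), -1), -1)), Mul(-30301, Pow(V, -1))) = Add(Mul(-4376, Pow(Pow(Add(-30825, 33021), -1), -1)), Mul(-30301, Pow(Rational(-1, 59412), -1))) = Add(Mul(-4376, Pow(Pow(2196, -1), -1)), Mul(-30301, -59412)) = Add(Mul(-4376, Pow(Rational(1, 2196), -1)), 1800243012) = Add(Mul(-4376, 2196), 1800243012) = Add(-9609696, 1800243012) = 1790633316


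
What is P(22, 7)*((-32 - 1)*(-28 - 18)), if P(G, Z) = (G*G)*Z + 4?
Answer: 5149056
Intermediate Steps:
P(G, Z) = 4 + Z*G**2 (P(G, Z) = G**2*Z + 4 = Z*G**2 + 4 = 4 + Z*G**2)
P(22, 7)*((-32 - 1)*(-28 - 18)) = (4 + 7*22**2)*((-32 - 1)*(-28 - 18)) = (4 + 7*484)*(-33*(-46)) = (4 + 3388)*1518 = 3392*1518 = 5149056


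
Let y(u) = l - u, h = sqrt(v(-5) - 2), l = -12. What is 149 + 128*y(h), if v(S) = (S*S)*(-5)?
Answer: -1387 - 128*I*sqrt(127) ≈ -1387.0 - 1442.5*I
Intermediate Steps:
v(S) = -5*S**2 (v(S) = S**2*(-5) = -5*S**2)
h = I*sqrt(127) (h = sqrt(-5*(-5)**2 - 2) = sqrt(-5*25 - 2) = sqrt(-125 - 2) = sqrt(-127) = I*sqrt(127) ≈ 11.269*I)
y(u) = -12 - u
149 + 128*y(h) = 149 + 128*(-12 - I*sqrt(127)) = 149 + (-1536 - 128*I*sqrt(127)) = -1387 - 128*I*sqrt(127)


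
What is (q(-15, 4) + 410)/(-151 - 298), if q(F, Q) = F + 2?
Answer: -397/449 ≈ -0.88419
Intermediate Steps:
q(F, Q) = 2 + F
(q(-15, 4) + 410)/(-151 - 298) = ((2 - 15) + 410)/(-151 - 298) = (-13 + 410)/(-449) = 397*(-1/449) = -397/449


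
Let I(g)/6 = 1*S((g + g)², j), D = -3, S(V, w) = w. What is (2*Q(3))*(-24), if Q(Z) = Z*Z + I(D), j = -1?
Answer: -144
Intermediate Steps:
I(g) = -6 (I(g) = 6*(1*(-1)) = 6*(-1) = -6)
Q(Z) = -6 + Z² (Q(Z) = Z*Z - 6 = Z² - 6 = -6 + Z²)
(2*Q(3))*(-24) = (2*(-6 + 3²))*(-24) = (2*(-6 + 9))*(-24) = (2*3)*(-24) = 6*(-24) = -144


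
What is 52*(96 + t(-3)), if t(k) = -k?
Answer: 5148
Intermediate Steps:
52*(96 + t(-3)) = 52*(96 - 1*(-3)) = 52*(96 + 3) = 52*99 = 5148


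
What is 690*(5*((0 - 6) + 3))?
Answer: -10350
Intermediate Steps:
690*(5*((0 - 6) + 3)) = 690*(5*(-6 + 3)) = 690*(5*(-3)) = 690*(-15) = -10350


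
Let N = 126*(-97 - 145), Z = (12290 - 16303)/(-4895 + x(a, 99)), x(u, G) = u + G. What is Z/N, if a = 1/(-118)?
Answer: -236767/8628153534 ≈ -2.7441e-5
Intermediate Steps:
a = -1/118 ≈ -0.0084746
x(u, G) = G + u
Z = 473534/565929 (Z = (12290 - 16303)/(-4895 + (99 - 1/118)) = -4013/(-4895 + 11681/118) = -4013/(-565929/118) = -4013*(-118/565929) = 473534/565929 ≈ 0.83674)
N = -30492 (N = 126*(-242) = -30492)
Z/N = (473534/565929)/(-30492) = (473534/565929)*(-1/30492) = -236767/8628153534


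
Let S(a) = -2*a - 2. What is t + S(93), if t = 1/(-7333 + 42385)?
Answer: -6589775/35052 ≈ -188.00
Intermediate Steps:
S(a) = -2 - 2*a
t = 1/35052 ≈ 2.8529e-5
t + S(93) = 1/35052 + (-2 - 2*93) = 1/35052 + (-2 - 186) = 1/35052 - 188 = -6589775/35052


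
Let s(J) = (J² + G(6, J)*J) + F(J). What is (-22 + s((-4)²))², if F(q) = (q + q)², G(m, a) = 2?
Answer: 1664100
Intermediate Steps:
F(q) = 4*q² (F(q) = (2*q)² = 4*q²)
s(J) = 2*J + 5*J² (s(J) = (J² + 2*J) + 4*J² = 2*J + 5*J²)
(-22 + s((-4)²))² = (-22 + (-4)²*(2 + 5*(-4)²))² = (-22 + 16*(2 + 5*16))² = (-22 + 16*(2 + 80))² = (-22 + 16*82)² = (-22 + 1312)² = 1290² = 1664100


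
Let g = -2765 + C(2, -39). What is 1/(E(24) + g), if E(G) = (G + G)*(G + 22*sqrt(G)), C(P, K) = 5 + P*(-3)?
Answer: 269/4026378 + 176*sqrt(6)/2013189 ≈ 0.00028095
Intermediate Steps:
C(P, K) = 5 - 3*P
g = -2766 (g = -2765 + (5 - 3*2) = -2765 + (5 - 6) = -2765 - 1 = -2766)
E(G) = 2*G*(G + 22*sqrt(G)) (E(G) = (2*G)*(G + 22*sqrt(G)) = 2*G*(G + 22*sqrt(G)))
1/(E(24) + g) = 1/((2*24**2 + 44*24**(3/2)) - 2766) = 1/((2*576 + 44*(48*sqrt(6))) - 2766) = 1/((1152 + 2112*sqrt(6)) - 2766) = 1/(-1614 + 2112*sqrt(6))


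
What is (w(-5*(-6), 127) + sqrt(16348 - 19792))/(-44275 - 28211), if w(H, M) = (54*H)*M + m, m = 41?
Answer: -205781/72486 - I*sqrt(861)/36243 ≈ -2.8389 - 0.00080961*I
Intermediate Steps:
w(H, M) = 41 + 54*H*M (w(H, M) = (54*H)*M + 41 = 54*H*M + 41 = 41 + 54*H*M)
(w(-5*(-6), 127) + sqrt(16348 - 19792))/(-44275 - 28211) = ((41 + 54*(-5*(-6))*127) + sqrt(16348 - 19792))/(-44275 - 28211) = ((41 + 54*30*127) + sqrt(-3444))/(-72486) = ((41 + 205740) + 2*I*sqrt(861))*(-1/72486) = (205781 + 2*I*sqrt(861))*(-1/72486) = -205781/72486 - I*sqrt(861)/36243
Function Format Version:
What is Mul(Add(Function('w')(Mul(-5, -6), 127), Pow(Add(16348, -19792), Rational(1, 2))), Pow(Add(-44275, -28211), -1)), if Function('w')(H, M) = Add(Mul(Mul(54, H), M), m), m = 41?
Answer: Add(Rational(-205781, 72486), Mul(Rational(-1, 36243), I, Pow(861, Rational(1, 2)))) ≈ Add(-2.8389, Mul(-0.00080961, I))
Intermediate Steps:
Function('w')(H, M) = Add(41, Mul(54, H, M)) (Function('w')(H, M) = Add(Mul(Mul(54, H), M), 41) = Add(Mul(54, H, M), 41) = Add(41, Mul(54, H, M)))
Mul(Add(Function('w')(Mul(-5, -6), 127), Pow(Add(16348, -19792), Rational(1, 2))), Pow(Add(-44275, -28211), -1)) = Mul(Add(Add(41, Mul(54, Mul(-5, -6), 127)), Pow(Add(16348, -19792), Rational(1, 2))), Pow(Add(-44275, -28211), -1)) = Mul(Add(Add(41, Mul(54, 30, 127)), Pow(-3444, Rational(1, 2))), Pow(-72486, -1)) = Mul(Add(Add(41, 205740), Mul(2, I, Pow(861, Rational(1, 2)))), Rational(-1, 72486)) = Mul(Add(205781, Mul(2, I, Pow(861, Rational(1, 2)))), Rational(-1, 72486)) = Add(Rational(-205781, 72486), Mul(Rational(-1, 36243), I, Pow(861, Rational(1, 2))))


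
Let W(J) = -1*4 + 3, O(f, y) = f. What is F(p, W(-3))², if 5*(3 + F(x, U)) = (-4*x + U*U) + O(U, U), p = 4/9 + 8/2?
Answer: 3481/81 ≈ 42.975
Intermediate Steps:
W(J) = -1 (W(J) = -4 + 3 = -1)
p = 40/9 (p = 4*(⅑) + 8*(½) = 4/9 + 4 = 40/9 ≈ 4.4444)
F(x, U) = -3 - 4*x/5 + U/5 + U²/5 (F(x, U) = -3 + ((-4*x + U*U) + U)/5 = -3 + ((-4*x + U²) + U)/5 = -3 + ((U² - 4*x) + U)/5 = -3 + (U + U² - 4*x)/5 = -3 + (-4*x/5 + U/5 + U²/5) = -3 - 4*x/5 + U/5 + U²/5)
F(p, W(-3))² = (-3 - ⅘*40/9 + (⅕)*(-1) + (⅕)*(-1)²)² = (-3 - 32/9 - ⅕ + (⅕)*1)² = (-3 - 32/9 - ⅕ + ⅕)² = (-59/9)² = 3481/81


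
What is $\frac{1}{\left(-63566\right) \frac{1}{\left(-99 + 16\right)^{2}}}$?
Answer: $- \frac{6889}{63566} \approx -0.10838$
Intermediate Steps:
$\frac{1}{\left(-63566\right) \frac{1}{\left(-99 + 16\right)^{2}}} = \frac{1}{\left(-63566\right) \frac{1}{\left(-83\right)^{2}}} = \frac{1}{\left(-63566\right) \frac{1}{6889}} = \frac{1}{- \frac{63566}{6889}} = - \frac{6889}{63566}$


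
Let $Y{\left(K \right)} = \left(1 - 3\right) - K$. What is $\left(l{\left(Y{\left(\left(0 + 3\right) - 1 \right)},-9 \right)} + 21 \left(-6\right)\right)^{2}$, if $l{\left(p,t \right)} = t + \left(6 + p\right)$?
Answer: $17689$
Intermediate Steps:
$Y{\left(K \right)} = -2 - K$
$l{\left(p,t \right)} = 6 + p + t$
$\left(l{\left(Y{\left(\left(0 + 3\right) - 1 \right)},-9 \right)} + 21 \left(-6\right)\right)^{2} = \left(\left(6 - 4 - 9\right) + 21 \left(-6\right)\right)^{2} = \left(\left(6 - 4 - 9\right) - 126\right)^{2} = \left(-7 - 126\right)^{2} = \left(-133\right)^{2} = 17689$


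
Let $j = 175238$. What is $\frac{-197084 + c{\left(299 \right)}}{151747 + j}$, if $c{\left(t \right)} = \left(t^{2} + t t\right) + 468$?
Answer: $- \frac{5938}{108995} \approx -0.05448$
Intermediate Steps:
$c{\left(t \right)} = 468 + 2 t^{2}$ ($c{\left(t \right)} = \left(t^{2} + t^{2}\right) + 468 = 2 t^{2} + 468 = 468 + 2 t^{2}$)
$\frac{-197084 + c{\left(299 \right)}}{151747 + j} = \frac{-197084 + \left(468 + 2 \cdot 299^{2}\right)}{151747 + 175238} = \frac{-197084 + \left(468 + 2 \cdot 89401\right)}{326985} = \left(-197084 + \left(468 + 178802\right)\right) \frac{1}{326985} = \left(-197084 + 179270\right) \frac{1}{326985} = \left(-17814\right) \frac{1}{326985} = - \frac{5938}{108995}$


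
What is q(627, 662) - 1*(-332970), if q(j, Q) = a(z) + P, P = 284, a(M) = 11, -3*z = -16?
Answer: 333265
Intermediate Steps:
z = 16/3 (z = -⅓*(-16) = 16/3 ≈ 5.3333)
q(j, Q) = 295 (q(j, Q) = 11 + 284 = 295)
q(627, 662) - 1*(-332970) = 295 - 1*(-332970) = 295 + 332970 = 333265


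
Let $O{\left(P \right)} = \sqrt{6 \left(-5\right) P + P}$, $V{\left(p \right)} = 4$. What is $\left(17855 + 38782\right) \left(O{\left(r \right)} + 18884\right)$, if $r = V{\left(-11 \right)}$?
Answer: $1069533108 + 113274 i \sqrt{29} \approx 1.0695 \cdot 10^{9} + 6.1 \cdot 10^{5} i$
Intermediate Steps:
$r = 4$
$O{\left(P \right)} = \sqrt{29} \sqrt{- P}$ ($O{\left(P \right)} = \sqrt{- 30 P + P} = \sqrt{- 29 P} = \sqrt{29} \sqrt{- P}$)
$\left(17855 + 38782\right) \left(O{\left(r \right)} + 18884\right) = \left(17855 + 38782\right) \left(\sqrt{29} \sqrt{\left(-1\right) 4} + 18884\right) = 56637 \left(\sqrt{29} \sqrt{-4} + 18884\right) = 56637 \left(\sqrt{29} \cdot 2 i + 18884\right) = 56637 \left(2 i \sqrt{29} + 18884\right) = 56637 \left(18884 + 2 i \sqrt{29}\right) = 1069533108 + 113274 i \sqrt{29}$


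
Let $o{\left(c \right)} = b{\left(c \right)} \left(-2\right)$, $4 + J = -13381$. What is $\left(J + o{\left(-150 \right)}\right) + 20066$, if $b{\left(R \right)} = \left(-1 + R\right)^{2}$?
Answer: $-38921$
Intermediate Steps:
$J = -13385$ ($J = -4 - 13381 = -13385$)
$o{\left(c \right)} = - 2 \left(-1 + c\right)^{2}$ ($o{\left(c \right)} = \left(-1 + c\right)^{2} \left(-2\right) = - 2 \left(-1 + c\right)^{2}$)
$\left(J + o{\left(-150 \right)}\right) + 20066 = \left(-13385 - 2 \left(-1 - 150\right)^{2}\right) + 20066 = \left(-13385 - 2 \left(-151\right)^{2}\right) + 20066 = \left(-13385 - 45602\right) + 20066 = -58987 + 20066 = -38921$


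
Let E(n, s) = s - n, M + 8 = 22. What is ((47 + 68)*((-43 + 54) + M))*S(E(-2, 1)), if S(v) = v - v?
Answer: 0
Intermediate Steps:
M = 14 (M = -8 + 22 = 14)
S(v) = 0
((47 + 68)*((-43 + 54) + M))*S(E(-2, 1)) = ((47 + 68)*((-43 + 54) + 14))*0 = (115*(11 + 14))*0 = (115*25)*0 = 2875*0 = 0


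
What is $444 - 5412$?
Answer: $-4968$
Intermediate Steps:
$444 - 5412 = -4968$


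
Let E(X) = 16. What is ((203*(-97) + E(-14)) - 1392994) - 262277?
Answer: -1674946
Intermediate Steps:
((203*(-97) + E(-14)) - 1392994) - 262277 = ((203*(-97) + 16) - 1392994) - 262277 = ((-19691 + 16) - 1392994) - 262277 = (-19675 - 1392994) - 262277 = -1412669 - 262277 = -1674946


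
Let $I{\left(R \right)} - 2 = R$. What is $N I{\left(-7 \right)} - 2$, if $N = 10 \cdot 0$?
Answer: $-2$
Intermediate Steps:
$I{\left(R \right)} = 2 + R$
$N = 0$
$N I{\left(-7 \right)} - 2 = 0 \left(2 - 7\right) - 2 = 0 \left(-5\right) - 2 = 0 - 2 = -2$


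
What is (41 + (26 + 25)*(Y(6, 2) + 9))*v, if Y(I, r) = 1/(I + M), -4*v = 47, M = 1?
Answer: -166897/28 ≈ -5960.6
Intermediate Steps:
v = -47/4 (v = -¼*47 = -47/4 ≈ -11.750)
Y(I, r) = 1/(1 + I) (Y(I, r) = 1/(I + 1) = 1/(1 + I))
(41 + (26 + 25)*(Y(6, 2) + 9))*v = (41 + (26 + 25)*(1/(1 + 6) + 9))*(-47/4) = (41 + 51*(1/7 + 9))*(-47/4) = (41 + 51*(⅐ + 9))*(-47/4) = (41 + 51*(64/7))*(-47/4) = (41 + 3264/7)*(-47/4) = (3551/7)*(-47/4) = -166897/28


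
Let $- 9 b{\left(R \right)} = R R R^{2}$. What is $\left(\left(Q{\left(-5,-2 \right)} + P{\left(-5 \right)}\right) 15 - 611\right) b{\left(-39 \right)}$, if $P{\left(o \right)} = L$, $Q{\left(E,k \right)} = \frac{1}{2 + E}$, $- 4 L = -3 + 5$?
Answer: $\frac{320540103}{2} \approx 1.6027 \cdot 10^{8}$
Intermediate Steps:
$L = - \frac{1}{2}$ ($L = - \frac{-3 + 5}{4} = \left(- \frac{1}{4}\right) 2 = - \frac{1}{2} \approx -0.5$)
$b{\left(R \right)} = - \frac{R^{4}}{9}$ ($b{\left(R \right)} = - \frac{R R R^{2}}{9} = - \frac{R^{2} R^{2}}{9} = - \frac{R^{4}}{9}$)
$P{\left(o \right)} = - \frac{1}{2}$
$\left(\left(Q{\left(-5,-2 \right)} + P{\left(-5 \right)}\right) 15 - 611\right) b{\left(-39 \right)} = \left(\left(\frac{1}{2 - 5} - \frac{1}{2}\right) 15 - 611\right) \left(- \frac{\left(-39\right)^{4}}{9}\right) = \left(\left(\frac{1}{-3} - \frac{1}{2}\right) 15 - 611\right) \left(\left(- \frac{1}{9}\right) 2313441\right) = \left(\left(- \frac{1}{3} - \frac{1}{2}\right) 15 - 611\right) \left(-257049\right) = \left(\left(- \frac{5}{6}\right) 15 - 611\right) \left(-257049\right) = \left(- \frac{25}{2} - 611\right) \left(-257049\right) = \left(- \frac{1247}{2}\right) \left(-257049\right) = \frac{320540103}{2}$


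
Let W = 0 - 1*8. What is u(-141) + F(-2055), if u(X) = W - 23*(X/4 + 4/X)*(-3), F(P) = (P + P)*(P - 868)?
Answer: 2258084505/188 ≈ 1.2011e+7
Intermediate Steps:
W = -8 (W = 0 - 8 = -8)
F(P) = 2*P*(-868 + P) (F(P) = (2*P)*(-868 + P) = 2*P*(-868 + P))
u(X) = -8 + 276/X + 69*X/4 (u(X) = -8 - 23*(X/4 + 4/X)*(-3) = -8 - 23*(4/X + X/4)*(-3) = -8 - 23*(-12/X - 3*X/4) = -8 + (276/X + 69*X/4) = -8 + 276/X + 69*X/4)
u(-141) + F(-2055) = (-8 + 276/(-141) + (69/4)*(-141)) + 2*(-2055)*(-868 - 2055) = (-8 + 276*(-1/141) - 9729/4) + 2*(-2055)*(-2923) = (-8 - 92/47 - 9729/4) + 12013530 = -459135/188 + 12013530 = 2258084505/188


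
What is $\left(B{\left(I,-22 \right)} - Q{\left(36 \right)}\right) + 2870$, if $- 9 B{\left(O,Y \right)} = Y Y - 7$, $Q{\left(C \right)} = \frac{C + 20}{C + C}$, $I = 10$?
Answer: $\frac{25346}{9} \approx 2816.2$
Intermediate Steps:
$Q{\left(C \right)} = \frac{20 + C}{2 C}$
$B{\left(O,Y \right)} = \frac{7}{9} - \frac{Y^{2}}{9}$ ($B{\left(O,Y \right)} = - \frac{Y Y - 7}{9} = - \frac{Y^{2} - 7}{9} = - \frac{-7 + Y^{2}}{9} = \frac{7}{9} - \frac{Y^{2}}{9}$)
$\left(B{\left(I,-22 \right)} - Q{\left(36 \right)}\right) + 2870 = \left(\left(\frac{7}{9} - \frac{\left(-22\right)^{2}}{9}\right) - \frac{20 + 36}{2 \cdot 36}\right) + 2870 = \left(\left(\frac{7}{9} - \frac{484}{9}\right) - \frac{1}{2} \cdot \frac{1}{36} \cdot 56\right) + 2870 = \left(\left(\frac{7}{9} - \frac{484}{9}\right) - \frac{7}{9}\right) + 2870 = \left(-53 - \frac{7}{9}\right) + 2870 = - \frac{484}{9} + 2870 = \frac{25346}{9}$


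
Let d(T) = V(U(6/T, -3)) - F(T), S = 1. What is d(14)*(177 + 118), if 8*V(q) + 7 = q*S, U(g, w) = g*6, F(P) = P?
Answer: -240425/56 ≈ -4293.3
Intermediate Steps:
U(g, w) = 6*g
V(q) = -7/8 + q/8 (V(q) = -7/8 + (q*1)/8 = -7/8 + q/8)
d(T) = -7/8 - T + 9/(2*T) (d(T) = (-7/8 + (6*(6/T))/8) - T = (-7/8 + (36/T)/8) - T = (-7/8 + 9/(2*T)) - T = -7/8 - T + 9/(2*T))
d(14)*(177 + 118) = (-7/8 - 1*14 + (9/2)/14)*(177 + 118) = (-7/8 - 14 + (9/2)*(1/14))*295 = (-7/8 - 14 + 9/28)*295 = -815/56*295 = -240425/56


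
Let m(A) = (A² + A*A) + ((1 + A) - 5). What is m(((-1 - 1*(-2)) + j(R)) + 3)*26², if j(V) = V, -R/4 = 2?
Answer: 16224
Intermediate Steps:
R = -8 (R = -4*2 = -8)
m(A) = -4 + A + 2*A² (m(A) = (A² + A²) + (-4 + A) = 2*A² + (-4 + A) = -4 + A + 2*A²)
m(((-1 - 1*(-2)) + j(R)) + 3)*26² = (-4 + (((-1 - 1*(-2)) - 8) + 3) + 2*(((-1 - 1*(-2)) - 8) + 3)²)*26² = (-4 + (((-1 + 2) - 8) + 3) + 2*(((-1 + 2) - 8) + 3)²)*676 = (-4 + ((1 - 8) + 3) + 2*((1 - 8) + 3)²)*676 = (-4 + (-7 + 3) + 2*(-7 + 3)²)*676 = (-4 - 4 + 2*(-4)²)*676 = (-4 - 4 + 2*16)*676 = (-4 - 4 + 32)*676 = 24*676 = 16224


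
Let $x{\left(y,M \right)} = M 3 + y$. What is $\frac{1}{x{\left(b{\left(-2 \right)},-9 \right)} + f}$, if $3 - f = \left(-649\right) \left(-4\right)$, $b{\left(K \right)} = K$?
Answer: $- \frac{1}{2622} \approx -0.00038139$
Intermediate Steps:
$f = -2593$ ($f = 3 - \left(-649\right) \left(-4\right) = 3 - 2596 = -2593$)
$x{\left(y,M \right)} = y + 3 M$ ($x{\left(y,M \right)} = 3 M + y = y + 3 M$)
$\frac{1}{x{\left(b{\left(-2 \right)},-9 \right)} + f} = \frac{1}{\left(-2 + 3 \left(-9\right)\right) - 2593} = \frac{1}{\left(-2 - 27\right) - 2593} = \frac{1}{-29 - 2593} = \frac{1}{-2622} = - \frac{1}{2622}$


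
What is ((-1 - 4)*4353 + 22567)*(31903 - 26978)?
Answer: 3949850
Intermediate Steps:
((-1 - 4)*4353 + 22567)*(31903 - 26978) = (-5*4353 + 22567)*4925 = (-21765 + 22567)*4925 = 802*4925 = 3949850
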